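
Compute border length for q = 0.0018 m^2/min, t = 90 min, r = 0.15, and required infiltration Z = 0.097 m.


L = q*t/((1+r)*Z)
L = 0.0018*90/((1+0.15)*0.097)
L = 0.162/0.11155

1.4523 m


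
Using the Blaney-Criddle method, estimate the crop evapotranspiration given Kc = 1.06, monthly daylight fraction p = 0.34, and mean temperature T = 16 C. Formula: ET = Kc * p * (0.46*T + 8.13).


ET = Kc * p * (0.46*T + 8.13)
ET = 1.06 * 0.34 * (0.46*16 + 8.13)
ET = 1.06 * 0.34 * 15.4900

5.5826 mm/day


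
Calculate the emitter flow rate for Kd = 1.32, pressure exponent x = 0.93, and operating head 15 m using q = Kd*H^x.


q = Kd * H^x = 1.32 * 15^0.93 = 1.32 * 12.409803

16.3809 L/h


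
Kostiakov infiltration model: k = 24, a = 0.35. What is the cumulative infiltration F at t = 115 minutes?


F = k * t^a = 24 * 115^0.35
F = 24 * 5.263132

126.3152 mm


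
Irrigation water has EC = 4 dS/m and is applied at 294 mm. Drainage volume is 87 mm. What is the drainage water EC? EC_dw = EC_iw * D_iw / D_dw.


EC_dw = EC_iw * D_iw / D_dw
EC_dw = 4 * 294 / 87
EC_dw = 1176 / 87

13.5172 dS/m


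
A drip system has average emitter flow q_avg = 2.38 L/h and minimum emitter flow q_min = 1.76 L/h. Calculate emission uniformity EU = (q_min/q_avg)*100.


EU = (q_min/q_avg)*100 = (1.76/2.38)*100 = 73.9496%

73.9496 %


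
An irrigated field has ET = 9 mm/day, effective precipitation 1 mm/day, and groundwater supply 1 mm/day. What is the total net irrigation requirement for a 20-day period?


Daily deficit = ET - Pe - GW = 9 - 1 - 1 = 7 mm/day
NIR = 7 * 20 = 140 mm

140.0000 mm


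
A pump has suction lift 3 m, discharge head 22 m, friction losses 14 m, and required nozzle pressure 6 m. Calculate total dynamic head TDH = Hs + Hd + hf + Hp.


TDH = Hs + Hd + hf + Hp = 3 + 22 + 14 + 6 = 45

45 m


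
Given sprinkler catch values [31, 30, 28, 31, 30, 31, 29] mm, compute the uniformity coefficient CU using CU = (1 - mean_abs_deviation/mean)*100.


mean = 30.000000 mm
MAD = 0.857143 mm
CU = (1 - 0.857143/30.000000)*100

97.1429 %


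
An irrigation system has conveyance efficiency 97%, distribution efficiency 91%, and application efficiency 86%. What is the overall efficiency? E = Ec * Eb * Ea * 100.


Ec = 0.97, Eb = 0.91, Ea = 0.86
E = 0.97 * 0.91 * 0.86 * 100 = 75.9122%

75.9122 %


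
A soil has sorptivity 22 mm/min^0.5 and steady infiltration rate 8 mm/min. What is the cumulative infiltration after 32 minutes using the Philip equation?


F = S*sqrt(t) + A*t
F = 22*sqrt(32) + 8*32
F = 22*5.656854 + 256

380.4508 mm


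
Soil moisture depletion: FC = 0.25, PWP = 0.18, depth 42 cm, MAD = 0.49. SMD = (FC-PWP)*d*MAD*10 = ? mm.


SMD = (FC - PWP) * d * MAD * 10
SMD = (0.25 - 0.18) * 42 * 0.49 * 10
SMD = 0.0700 * 42 * 0.49 * 10

14.4060 mm


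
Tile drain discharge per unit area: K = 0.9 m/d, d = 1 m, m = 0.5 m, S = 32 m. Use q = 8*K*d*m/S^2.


q = 8*K*d*m/S^2
q = 8*0.9*1*0.5/32^2
q = 3.6000 / 1024

0.0035 m/d


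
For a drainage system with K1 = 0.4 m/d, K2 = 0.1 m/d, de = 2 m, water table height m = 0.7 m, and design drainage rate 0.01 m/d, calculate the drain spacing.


S^2 = 8*K2*de*m/q + 4*K1*m^2/q
S^2 = 8*0.1*2*0.7/0.01 + 4*0.4*0.7^2/0.01
S = sqrt(190.4000)

13.7986 m


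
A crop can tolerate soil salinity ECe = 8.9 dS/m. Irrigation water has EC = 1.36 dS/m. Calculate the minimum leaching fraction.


LR = ECiw / (5*ECe - ECiw)
LR = 1.36 / (5*8.9 - 1.36)
LR = 1.36 / 43.1400

0.0315


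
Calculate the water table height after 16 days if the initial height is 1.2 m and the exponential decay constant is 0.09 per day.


m = m0 * exp(-k*t)
m = 1.2 * exp(-0.09 * 16)
m = 1.2 * exp(-1.4400)

0.2843 m


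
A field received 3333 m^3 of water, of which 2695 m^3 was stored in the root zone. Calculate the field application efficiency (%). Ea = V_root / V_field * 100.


Ea = V_root / V_field * 100 = 2695 / 3333 * 100 = 80.8581%

80.8581 %


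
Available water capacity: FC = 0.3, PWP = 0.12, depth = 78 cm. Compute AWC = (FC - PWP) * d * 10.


AWC = (FC - PWP) * d * 10
AWC = (0.3 - 0.12) * 78 * 10
AWC = 0.1800 * 78 * 10

140.4000 mm


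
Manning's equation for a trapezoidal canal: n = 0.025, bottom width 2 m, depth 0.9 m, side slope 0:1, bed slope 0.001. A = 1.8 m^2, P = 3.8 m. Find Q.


R = A/P = 1.8/3.8 = 0.473684
Q = (1/0.025) * 1.8 * 0.473684^(2/3) * 0.001^0.5

1.3835 m^3/s


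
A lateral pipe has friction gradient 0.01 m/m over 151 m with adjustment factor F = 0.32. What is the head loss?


hf = J * L * F = 0.01 * 151 * 0.32 = 0.4832 m

0.4832 m


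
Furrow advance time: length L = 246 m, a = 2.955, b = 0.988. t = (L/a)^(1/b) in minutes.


t = (L/a)^(1/b)
t = (246/2.955)^(1/0.988)
t = 83.248731^(1/0.988)

87.8420 min


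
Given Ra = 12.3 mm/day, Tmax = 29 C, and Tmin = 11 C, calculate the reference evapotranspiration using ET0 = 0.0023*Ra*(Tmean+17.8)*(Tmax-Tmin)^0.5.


Tmean = (Tmax + Tmin)/2 = (29 + 11)/2 = 20.0
ET0 = 0.0023 * 12.3 * (20.0 + 17.8) * sqrt(29 - 11)
ET0 = 0.0023 * 12.3 * 37.8 * 4.242641

4.5369 mm/day


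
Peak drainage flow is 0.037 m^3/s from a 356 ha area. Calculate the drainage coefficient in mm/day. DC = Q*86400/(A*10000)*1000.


DC = Q * 86400 / (A * 10000) * 1000
DC = 0.037 * 86400 / (356 * 10000) * 1000
DC = 3196800.0000 / 3560000

0.8980 mm/day


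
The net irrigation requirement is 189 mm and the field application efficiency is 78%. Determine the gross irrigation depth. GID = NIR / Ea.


Ea = 78% = 0.78
GID = NIR / Ea = 189 / 0.78 = 242.3077 mm

242.3077 mm


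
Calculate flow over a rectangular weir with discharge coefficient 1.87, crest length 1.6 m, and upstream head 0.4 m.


Q = C * L * H^(3/2) = 1.87 * 1.6 * 0.4^1.5 = 1.87 * 1.6 * 0.252982

0.7569 m^3/s


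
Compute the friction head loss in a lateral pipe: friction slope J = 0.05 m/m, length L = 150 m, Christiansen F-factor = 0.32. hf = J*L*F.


hf = J * L * F = 0.05 * 150 * 0.32 = 2.4000 m

2.4000 m


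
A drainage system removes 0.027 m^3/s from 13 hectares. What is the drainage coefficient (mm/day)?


DC = Q * 86400 / (A * 10000) * 1000
DC = 0.027 * 86400 / (13 * 10000) * 1000
DC = 2332800.0000 / 130000

17.9446 mm/day


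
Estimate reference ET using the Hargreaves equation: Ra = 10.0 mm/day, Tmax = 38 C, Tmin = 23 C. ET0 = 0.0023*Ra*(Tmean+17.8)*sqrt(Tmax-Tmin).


Tmean = (Tmax + Tmin)/2 = (38 + 23)/2 = 30.5
ET0 = 0.0023 * 10.0 * (30.5 + 17.8) * sqrt(38 - 23)
ET0 = 0.0023 * 10.0 * 48.3 * 3.872983

4.3025 mm/day


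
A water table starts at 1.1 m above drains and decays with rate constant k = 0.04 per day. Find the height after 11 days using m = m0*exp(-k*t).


m = m0 * exp(-k*t)
m = 1.1 * exp(-0.04 * 11)
m = 1.1 * exp(-0.4400)

0.7084 m


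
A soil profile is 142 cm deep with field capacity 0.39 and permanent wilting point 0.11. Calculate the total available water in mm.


AWC = (FC - PWP) * d * 10
AWC = (0.39 - 0.11) * 142 * 10
AWC = 0.2800 * 142 * 10

397.6000 mm


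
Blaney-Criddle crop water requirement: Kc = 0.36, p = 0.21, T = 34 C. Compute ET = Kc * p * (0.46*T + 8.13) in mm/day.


ET = Kc * p * (0.46*T + 8.13)
ET = 0.36 * 0.21 * (0.46*34 + 8.13)
ET = 0.36 * 0.21 * 23.7700

1.7970 mm/day


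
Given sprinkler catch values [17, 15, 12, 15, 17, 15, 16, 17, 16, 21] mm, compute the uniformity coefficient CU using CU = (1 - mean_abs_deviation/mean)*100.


mean = 16.100000 mm
MAD = 1.520000 mm
CU = (1 - 1.520000/16.100000)*100

90.5590 %


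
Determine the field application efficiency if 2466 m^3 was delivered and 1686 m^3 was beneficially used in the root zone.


Ea = V_root / V_field * 100 = 1686 / 2466 * 100 = 68.3698%

68.3698 %


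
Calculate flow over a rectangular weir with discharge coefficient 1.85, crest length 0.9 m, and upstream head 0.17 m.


Q = C * L * H^(3/2) = 1.85 * 0.9 * 0.17^1.5 = 1.85 * 0.9 * 0.070093

0.1167 m^3/s


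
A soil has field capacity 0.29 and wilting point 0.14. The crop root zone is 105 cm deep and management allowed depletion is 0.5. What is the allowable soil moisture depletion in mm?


SMD = (FC - PWP) * d * MAD * 10
SMD = (0.29 - 0.14) * 105 * 0.5 * 10
SMD = 0.1500 * 105 * 0.5 * 10

78.7500 mm


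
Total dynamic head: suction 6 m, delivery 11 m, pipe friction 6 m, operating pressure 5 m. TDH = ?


TDH = Hs + Hd + hf + Hp = 6 + 11 + 6 + 5 = 28

28 m


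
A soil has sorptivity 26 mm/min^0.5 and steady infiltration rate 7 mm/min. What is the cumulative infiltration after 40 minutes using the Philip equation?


F = S*sqrt(t) + A*t
F = 26*sqrt(40) + 7*40
F = 26*6.324555 + 280

444.4384 mm


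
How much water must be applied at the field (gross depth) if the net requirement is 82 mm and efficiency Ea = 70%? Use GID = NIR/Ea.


Ea = 70% = 0.7
GID = NIR / Ea = 82 / 0.7 = 117.1429 mm

117.1429 mm


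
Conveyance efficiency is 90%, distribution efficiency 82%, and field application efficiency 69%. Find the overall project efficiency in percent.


Ec = 0.9, Eb = 0.82, Ea = 0.69
E = 0.9 * 0.82 * 0.69 * 100 = 50.9220%

50.9220 %


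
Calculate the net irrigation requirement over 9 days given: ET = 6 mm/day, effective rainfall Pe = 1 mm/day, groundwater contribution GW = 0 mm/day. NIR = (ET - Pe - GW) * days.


Daily deficit = ET - Pe - GW = 6 - 1 - 0 = 5 mm/day
NIR = 5 * 9 = 45 mm

45.0000 mm


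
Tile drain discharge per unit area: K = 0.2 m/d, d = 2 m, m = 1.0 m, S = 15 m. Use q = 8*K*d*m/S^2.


q = 8*K*d*m/S^2
q = 8*0.2*2*1.0/15^2
q = 3.2000 / 225

0.0142 m/d


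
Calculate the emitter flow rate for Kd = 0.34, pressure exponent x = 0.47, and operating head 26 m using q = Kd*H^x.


q = Kd * H^x = 0.34 * 26^0.47 = 0.34 * 4.624209

1.5722 L/h


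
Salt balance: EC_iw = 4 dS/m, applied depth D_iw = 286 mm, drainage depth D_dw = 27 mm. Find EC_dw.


EC_dw = EC_iw * D_iw / D_dw
EC_dw = 4 * 286 / 27
EC_dw = 1144 / 27

42.3704 dS/m


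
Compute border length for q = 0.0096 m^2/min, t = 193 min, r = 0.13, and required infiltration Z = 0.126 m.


L = q*t/((1+r)*Z)
L = 0.0096*193/((1+0.13)*0.126)
L = 1.8528/0.14238

13.0131 m


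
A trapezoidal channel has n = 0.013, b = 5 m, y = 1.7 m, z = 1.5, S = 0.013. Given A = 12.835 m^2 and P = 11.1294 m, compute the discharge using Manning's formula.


R = A/P = 12.835/11.1294 = 1.153252
Q = (1/0.013) * 12.835 * 1.153252^(2/3) * 0.013^0.5

123.7961 m^3/s


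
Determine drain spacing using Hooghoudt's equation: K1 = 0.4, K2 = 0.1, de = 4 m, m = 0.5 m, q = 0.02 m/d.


S^2 = 8*K2*de*m/q + 4*K1*m^2/q
S^2 = 8*0.1*4*0.5/0.02 + 4*0.4*0.5^2/0.02
S = sqrt(100.0000)

10.0000 m


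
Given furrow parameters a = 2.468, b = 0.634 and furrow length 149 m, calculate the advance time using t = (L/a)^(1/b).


t = (L/a)^(1/b)
t = (149/2.468)^(1/0.634)
t = 60.372771^(1/0.634)

644.0175 min


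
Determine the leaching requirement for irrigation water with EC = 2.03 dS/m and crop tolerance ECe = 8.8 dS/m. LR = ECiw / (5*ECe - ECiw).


LR = ECiw / (5*ECe - ECiw)
LR = 2.03 / (5*8.8 - 2.03)
LR = 2.03 / 41.9700

0.0484


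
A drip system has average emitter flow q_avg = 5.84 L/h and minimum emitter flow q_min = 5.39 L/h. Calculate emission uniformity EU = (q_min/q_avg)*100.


EU = (q_min/q_avg)*100 = (5.39/5.84)*100 = 92.2945%

92.2945 %


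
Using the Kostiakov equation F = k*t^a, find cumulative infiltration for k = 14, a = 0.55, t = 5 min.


F = k * t^a = 14 * 5^0.55
F = 14 * 2.423447

33.9283 mm


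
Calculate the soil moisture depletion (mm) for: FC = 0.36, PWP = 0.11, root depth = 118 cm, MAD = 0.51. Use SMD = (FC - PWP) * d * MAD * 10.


SMD = (FC - PWP) * d * MAD * 10
SMD = (0.36 - 0.11) * 118 * 0.51 * 10
SMD = 0.2500 * 118 * 0.51 * 10

150.4500 mm


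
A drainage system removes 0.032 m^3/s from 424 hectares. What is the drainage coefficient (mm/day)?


DC = Q * 86400 / (A * 10000) * 1000
DC = 0.032 * 86400 / (424 * 10000) * 1000
DC = 2764800.0000 / 4240000

0.6521 mm/day


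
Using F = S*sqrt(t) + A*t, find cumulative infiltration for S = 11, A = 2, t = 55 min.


F = S*sqrt(t) + A*t
F = 11*sqrt(55) + 2*55
F = 11*7.416198 + 110

191.5782 mm


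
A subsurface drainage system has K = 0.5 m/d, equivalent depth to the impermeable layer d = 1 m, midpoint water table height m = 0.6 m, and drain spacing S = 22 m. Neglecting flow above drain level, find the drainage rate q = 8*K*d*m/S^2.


q = 8*K*d*m/S^2
q = 8*0.5*1*0.6/22^2
q = 2.4000 / 484

0.0050 m/d


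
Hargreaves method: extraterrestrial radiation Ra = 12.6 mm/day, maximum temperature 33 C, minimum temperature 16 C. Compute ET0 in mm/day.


Tmean = (Tmax + Tmin)/2 = (33 + 16)/2 = 24.5
ET0 = 0.0023 * 12.6 * (24.5 + 17.8) * sqrt(33 - 16)
ET0 = 0.0023 * 12.6 * 42.3 * 4.123106

5.0543 mm/day


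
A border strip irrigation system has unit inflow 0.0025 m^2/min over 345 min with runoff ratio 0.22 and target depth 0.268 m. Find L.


L = q*t/((1+r)*Z)
L = 0.0025*345/((1+0.22)*0.268)
L = 0.8625/0.32696

2.6379 m


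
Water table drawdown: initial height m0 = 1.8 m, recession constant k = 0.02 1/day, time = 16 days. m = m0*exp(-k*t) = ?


m = m0 * exp(-k*t)
m = 1.8 * exp(-0.02 * 16)
m = 1.8 * exp(-0.3200)

1.3071 m


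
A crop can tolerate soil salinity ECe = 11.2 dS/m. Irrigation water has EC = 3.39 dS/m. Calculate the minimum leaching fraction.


LR = ECiw / (5*ECe - ECiw)
LR = 3.39 / (5*11.2 - 3.39)
LR = 3.39 / 52.6100

0.0644


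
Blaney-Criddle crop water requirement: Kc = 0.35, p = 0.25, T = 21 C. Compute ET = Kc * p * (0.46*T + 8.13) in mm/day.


ET = Kc * p * (0.46*T + 8.13)
ET = 0.35 * 0.25 * (0.46*21 + 8.13)
ET = 0.35 * 0.25 * 17.7900

1.5566 mm/day


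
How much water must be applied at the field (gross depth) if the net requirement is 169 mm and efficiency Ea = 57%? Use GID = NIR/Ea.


Ea = 57% = 0.57
GID = NIR / Ea = 169 / 0.57 = 296.4912 mm

296.4912 mm


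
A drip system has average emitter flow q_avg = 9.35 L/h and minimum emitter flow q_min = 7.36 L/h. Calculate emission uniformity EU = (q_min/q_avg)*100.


EU = (q_min/q_avg)*100 = (7.36/9.35)*100 = 78.7166%

78.7166 %


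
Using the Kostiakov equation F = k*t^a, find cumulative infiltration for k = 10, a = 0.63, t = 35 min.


F = k * t^a = 10 * 35^0.63
F = 10 * 9.392103

93.9210 mm


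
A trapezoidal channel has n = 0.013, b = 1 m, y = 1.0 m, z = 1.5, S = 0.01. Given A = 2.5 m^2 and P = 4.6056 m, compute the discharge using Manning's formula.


R = A/P = 2.5/4.6056 = 0.542817
Q = (1/0.013) * 2.5 * 0.542817^(2/3) * 0.01^0.5

12.7967 m^3/s


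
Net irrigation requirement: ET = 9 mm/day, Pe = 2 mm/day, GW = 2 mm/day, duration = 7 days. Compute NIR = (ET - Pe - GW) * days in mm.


Daily deficit = ET - Pe - GW = 9 - 2 - 2 = 5 mm/day
NIR = 5 * 7 = 35 mm

35.0000 mm


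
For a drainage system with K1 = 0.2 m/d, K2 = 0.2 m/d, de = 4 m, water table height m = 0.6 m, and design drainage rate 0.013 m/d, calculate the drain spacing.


S^2 = 8*K2*de*m/q + 4*K1*m^2/q
S^2 = 8*0.2*4*0.6/0.013 + 4*0.2*0.6^2/0.013
S = sqrt(317.5385)

17.8196 m


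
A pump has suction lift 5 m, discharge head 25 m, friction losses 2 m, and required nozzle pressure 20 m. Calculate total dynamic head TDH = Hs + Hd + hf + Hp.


TDH = Hs + Hd + hf + Hp = 5 + 25 + 2 + 20 = 52

52 m


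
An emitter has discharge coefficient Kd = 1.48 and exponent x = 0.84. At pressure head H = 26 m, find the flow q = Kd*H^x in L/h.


q = Kd * H^x = 1.48 * 26^0.84 = 1.48 * 15.437523

22.8475 L/h


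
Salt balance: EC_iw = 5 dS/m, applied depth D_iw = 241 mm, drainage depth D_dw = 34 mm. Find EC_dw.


EC_dw = EC_iw * D_iw / D_dw
EC_dw = 5 * 241 / 34
EC_dw = 1205 / 34

35.4412 dS/m


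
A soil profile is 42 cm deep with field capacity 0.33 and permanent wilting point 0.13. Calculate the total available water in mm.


AWC = (FC - PWP) * d * 10
AWC = (0.33 - 0.13) * 42 * 10
AWC = 0.2000 * 42 * 10

84.0000 mm


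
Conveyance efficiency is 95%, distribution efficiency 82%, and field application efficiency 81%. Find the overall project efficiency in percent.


Ec = 0.95, Eb = 0.82, Ea = 0.81
E = 0.95 * 0.82 * 0.81 * 100 = 63.0990%

63.0990 %


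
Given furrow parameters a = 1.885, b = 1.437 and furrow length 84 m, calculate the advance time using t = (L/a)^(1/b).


t = (L/a)^(1/b)
t = (84/1.885)^(1/1.437)
t = 44.562334^(1/1.437)

14.0445 min


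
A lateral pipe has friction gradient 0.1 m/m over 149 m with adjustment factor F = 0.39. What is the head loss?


hf = J * L * F = 0.1 * 149 * 0.39 = 5.8110 m

5.8110 m


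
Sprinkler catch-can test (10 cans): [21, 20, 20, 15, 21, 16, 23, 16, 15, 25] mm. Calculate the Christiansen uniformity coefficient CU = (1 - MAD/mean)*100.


mean = 19.200000 mm
MAD = 2.960000 mm
CU = (1 - 2.960000/19.200000)*100

84.5833 %


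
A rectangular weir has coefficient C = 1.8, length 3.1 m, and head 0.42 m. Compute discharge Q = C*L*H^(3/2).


Q = C * L * H^(3/2) = 1.8 * 3.1 * 0.42^1.5 = 1.8 * 3.1 * 0.272191

1.5188 m^3/s


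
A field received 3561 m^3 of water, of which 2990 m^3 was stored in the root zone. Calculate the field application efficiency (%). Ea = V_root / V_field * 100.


Ea = V_root / V_field * 100 = 2990 / 3561 * 100 = 83.9652%

83.9652 %


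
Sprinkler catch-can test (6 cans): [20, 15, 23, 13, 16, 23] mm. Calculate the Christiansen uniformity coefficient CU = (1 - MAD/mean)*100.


mean = 18.333333 mm
MAD = 3.666667 mm
CU = (1 - 3.666667/18.333333)*100

80.0000 %


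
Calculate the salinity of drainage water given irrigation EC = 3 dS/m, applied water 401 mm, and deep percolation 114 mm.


EC_dw = EC_iw * D_iw / D_dw
EC_dw = 3 * 401 / 114
EC_dw = 1203 / 114

10.5526 dS/m


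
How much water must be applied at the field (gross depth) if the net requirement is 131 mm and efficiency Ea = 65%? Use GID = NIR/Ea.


Ea = 65% = 0.65
GID = NIR / Ea = 131 / 0.65 = 201.5385 mm

201.5385 mm


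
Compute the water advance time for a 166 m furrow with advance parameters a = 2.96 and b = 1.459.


t = (L/a)^(1/b)
t = (166/2.96)^(1/1.459)
t = 56.081081^(1/1.459)

15.7994 min


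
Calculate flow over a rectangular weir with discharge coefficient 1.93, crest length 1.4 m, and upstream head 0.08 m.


Q = C * L * H^(3/2) = 1.93 * 1.4 * 0.08^1.5 = 1.93 * 1.4 * 0.022627

0.0611 m^3/s


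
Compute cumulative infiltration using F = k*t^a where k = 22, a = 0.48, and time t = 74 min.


F = k * t^a = 22 * 74^0.48
F = 22 * 7.892802

173.6416 mm


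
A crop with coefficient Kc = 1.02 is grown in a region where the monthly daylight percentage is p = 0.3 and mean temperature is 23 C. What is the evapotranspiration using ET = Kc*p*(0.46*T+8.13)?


ET = Kc * p * (0.46*T + 8.13)
ET = 1.02 * 0.3 * (0.46*23 + 8.13)
ET = 1.02 * 0.3 * 18.7100

5.7253 mm/day


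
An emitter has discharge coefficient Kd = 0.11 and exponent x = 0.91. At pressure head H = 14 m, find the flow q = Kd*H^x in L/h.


q = Kd * H^x = 0.11 * 14^0.91 = 0.11 * 11.040189

1.2144 L/h


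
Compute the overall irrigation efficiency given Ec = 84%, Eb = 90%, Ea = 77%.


Ec = 0.84, Eb = 0.9, Ea = 0.77
E = 0.84 * 0.9 * 0.77 * 100 = 58.2120%

58.2120 %


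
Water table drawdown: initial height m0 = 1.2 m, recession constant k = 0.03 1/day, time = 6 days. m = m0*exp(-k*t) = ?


m = m0 * exp(-k*t)
m = 1.2 * exp(-0.03 * 6)
m = 1.2 * exp(-0.1800)

1.0023 m


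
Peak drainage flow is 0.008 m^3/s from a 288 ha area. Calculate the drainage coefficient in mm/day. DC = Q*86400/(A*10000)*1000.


DC = Q * 86400 / (A * 10000) * 1000
DC = 0.008 * 86400 / (288 * 10000) * 1000
DC = 691200.0000 / 2880000

0.2400 mm/day


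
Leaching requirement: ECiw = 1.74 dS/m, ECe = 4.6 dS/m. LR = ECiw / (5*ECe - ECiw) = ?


LR = ECiw / (5*ECe - ECiw)
LR = 1.74 / (5*4.6 - 1.74)
LR = 1.74 / 21.2600

0.0818


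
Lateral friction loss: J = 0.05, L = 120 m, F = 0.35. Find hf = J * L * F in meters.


hf = J * L * F = 0.05 * 120 * 0.35 = 2.1000 m

2.1000 m


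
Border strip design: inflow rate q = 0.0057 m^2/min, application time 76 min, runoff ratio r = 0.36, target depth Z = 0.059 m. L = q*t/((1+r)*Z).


L = q*t/((1+r)*Z)
L = 0.0057*76/((1+0.36)*0.059)
L = 0.4332/0.08024

5.3988 m


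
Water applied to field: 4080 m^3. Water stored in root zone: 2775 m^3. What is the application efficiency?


Ea = V_root / V_field * 100 = 2775 / 4080 * 100 = 68.0147%

68.0147 %


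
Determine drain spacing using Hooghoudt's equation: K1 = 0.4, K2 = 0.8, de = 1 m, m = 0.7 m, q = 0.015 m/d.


S^2 = 8*K2*de*m/q + 4*K1*m^2/q
S^2 = 8*0.8*1*0.7/0.015 + 4*0.4*0.7^2/0.015
S = sqrt(350.9333)

18.7332 m


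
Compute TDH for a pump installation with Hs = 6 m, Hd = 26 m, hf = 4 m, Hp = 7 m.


TDH = Hs + Hd + hf + Hp = 6 + 26 + 4 + 7 = 43

43 m


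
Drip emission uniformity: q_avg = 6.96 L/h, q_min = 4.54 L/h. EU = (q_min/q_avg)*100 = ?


EU = (q_min/q_avg)*100 = (4.54/6.96)*100 = 65.2299%

65.2299 %


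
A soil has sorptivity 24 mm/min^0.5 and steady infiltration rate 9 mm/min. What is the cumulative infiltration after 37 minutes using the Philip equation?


F = S*sqrt(t) + A*t
F = 24*sqrt(37) + 9*37
F = 24*6.082763 + 333

478.9863 mm


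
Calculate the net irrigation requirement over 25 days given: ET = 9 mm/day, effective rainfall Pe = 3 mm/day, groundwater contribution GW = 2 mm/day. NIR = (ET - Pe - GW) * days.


Daily deficit = ET - Pe - GW = 9 - 3 - 2 = 4 mm/day
NIR = 4 * 25 = 100 mm

100.0000 mm


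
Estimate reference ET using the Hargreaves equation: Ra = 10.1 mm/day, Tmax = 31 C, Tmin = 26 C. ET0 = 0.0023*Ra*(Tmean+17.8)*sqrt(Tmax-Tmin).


Tmean = (Tmax + Tmin)/2 = (31 + 26)/2 = 28.5
ET0 = 0.0023 * 10.1 * (28.5 + 17.8) * sqrt(31 - 26)
ET0 = 0.0023 * 10.1 * 46.3 * 2.236068

2.4050 mm/day


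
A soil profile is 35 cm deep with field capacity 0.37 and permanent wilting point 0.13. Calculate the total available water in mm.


AWC = (FC - PWP) * d * 10
AWC = (0.37 - 0.13) * 35 * 10
AWC = 0.2400 * 35 * 10

84.0000 mm


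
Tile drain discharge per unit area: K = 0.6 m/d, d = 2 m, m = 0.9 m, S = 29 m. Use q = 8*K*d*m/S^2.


q = 8*K*d*m/S^2
q = 8*0.6*2*0.9/29^2
q = 8.6400 / 841

0.0103 m/d


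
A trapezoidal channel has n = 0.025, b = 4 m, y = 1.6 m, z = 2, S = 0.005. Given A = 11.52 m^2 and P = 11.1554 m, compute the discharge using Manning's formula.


R = A/P = 11.52/11.1554 = 1.032684
Q = (1/0.025) * 11.52 * 1.032684^(2/3) * 0.005^0.5

33.2896 m^3/s


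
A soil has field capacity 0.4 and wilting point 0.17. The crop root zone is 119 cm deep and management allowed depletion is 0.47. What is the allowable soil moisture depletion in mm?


SMD = (FC - PWP) * d * MAD * 10
SMD = (0.4 - 0.17) * 119 * 0.47 * 10
SMD = 0.2300 * 119 * 0.47 * 10

128.6390 mm


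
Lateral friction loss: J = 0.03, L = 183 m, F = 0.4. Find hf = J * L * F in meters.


hf = J * L * F = 0.03 * 183 * 0.4 = 2.1960 m

2.1960 m


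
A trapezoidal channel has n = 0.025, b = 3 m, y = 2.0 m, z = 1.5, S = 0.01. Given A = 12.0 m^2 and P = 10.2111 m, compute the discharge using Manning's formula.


R = A/P = 12.0/10.2111 = 1.175192
Q = (1/0.025) * 12.0 * 1.175192^(2/3) * 0.01^0.5

53.4540 m^3/s


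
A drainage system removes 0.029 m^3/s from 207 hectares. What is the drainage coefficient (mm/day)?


DC = Q * 86400 / (A * 10000) * 1000
DC = 0.029 * 86400 / (207 * 10000) * 1000
DC = 2505600.0000 / 2070000

1.2104 mm/day


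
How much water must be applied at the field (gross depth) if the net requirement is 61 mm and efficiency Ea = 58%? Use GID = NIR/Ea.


Ea = 58% = 0.58
GID = NIR / Ea = 61 / 0.58 = 105.1724 mm

105.1724 mm


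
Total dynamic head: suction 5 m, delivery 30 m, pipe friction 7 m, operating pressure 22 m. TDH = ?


TDH = Hs + Hd + hf + Hp = 5 + 30 + 7 + 22 = 64

64 m


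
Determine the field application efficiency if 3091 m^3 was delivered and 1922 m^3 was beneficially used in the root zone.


Ea = V_root / V_field * 100 = 1922 / 3091 * 100 = 62.1805%

62.1805 %


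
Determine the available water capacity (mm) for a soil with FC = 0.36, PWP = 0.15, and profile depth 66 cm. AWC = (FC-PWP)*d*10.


AWC = (FC - PWP) * d * 10
AWC = (0.36 - 0.15) * 66 * 10
AWC = 0.2100 * 66 * 10

138.6000 mm


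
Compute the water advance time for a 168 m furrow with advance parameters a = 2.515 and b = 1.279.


t = (L/a)^(1/b)
t = (168/2.515)^(1/1.279)
t = 66.799205^(1/1.279)

26.7127 min


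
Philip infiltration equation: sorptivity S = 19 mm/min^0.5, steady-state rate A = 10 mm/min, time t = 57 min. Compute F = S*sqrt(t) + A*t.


F = S*sqrt(t) + A*t
F = 19*sqrt(57) + 10*57
F = 19*7.549834 + 570

713.4468 mm


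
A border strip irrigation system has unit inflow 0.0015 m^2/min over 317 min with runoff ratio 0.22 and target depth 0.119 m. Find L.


L = q*t/((1+r)*Z)
L = 0.0015*317/((1+0.22)*0.119)
L = 0.4755/0.14518

3.2752 m


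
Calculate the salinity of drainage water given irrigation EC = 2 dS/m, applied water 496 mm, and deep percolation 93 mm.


EC_dw = EC_iw * D_iw / D_dw
EC_dw = 2 * 496 / 93
EC_dw = 992 / 93

10.6667 dS/m


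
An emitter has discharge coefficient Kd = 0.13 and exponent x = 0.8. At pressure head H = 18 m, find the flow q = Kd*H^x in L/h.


q = Kd * H^x = 0.13 * 18^0.8 = 0.13 * 10.097596

1.3127 L/h


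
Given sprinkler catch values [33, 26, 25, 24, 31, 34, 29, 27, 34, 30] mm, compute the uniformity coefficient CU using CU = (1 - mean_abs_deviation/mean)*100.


mean = 29.300000 mm
MAD = 3.100000 mm
CU = (1 - 3.100000/29.300000)*100

89.4198 %


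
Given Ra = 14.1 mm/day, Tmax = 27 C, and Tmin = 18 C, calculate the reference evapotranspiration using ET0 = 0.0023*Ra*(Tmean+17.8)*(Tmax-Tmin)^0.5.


Tmean = (Tmax + Tmin)/2 = (27 + 18)/2 = 22.5
ET0 = 0.0023 * 14.1 * (22.5 + 17.8) * sqrt(27 - 18)
ET0 = 0.0023 * 14.1 * 40.3 * 3.000000

3.9208 mm/day


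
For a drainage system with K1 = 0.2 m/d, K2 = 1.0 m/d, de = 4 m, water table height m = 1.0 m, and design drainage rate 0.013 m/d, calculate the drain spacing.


S^2 = 8*K2*de*m/q + 4*K1*m^2/q
S^2 = 8*1.0*4*1.0/0.013 + 4*0.2*1.0^2/0.013
S = sqrt(2523.0769)

50.2302 m


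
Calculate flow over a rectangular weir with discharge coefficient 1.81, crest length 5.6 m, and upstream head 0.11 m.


Q = C * L * H^(3/2) = 1.81 * 5.6 * 0.11^1.5 = 1.81 * 5.6 * 0.036483

0.3698 m^3/s


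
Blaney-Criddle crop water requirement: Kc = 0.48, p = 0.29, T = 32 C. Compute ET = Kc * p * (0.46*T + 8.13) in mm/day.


ET = Kc * p * (0.46*T + 8.13)
ET = 0.48 * 0.29 * (0.46*32 + 8.13)
ET = 0.48 * 0.29 * 22.8500

3.1807 mm/day


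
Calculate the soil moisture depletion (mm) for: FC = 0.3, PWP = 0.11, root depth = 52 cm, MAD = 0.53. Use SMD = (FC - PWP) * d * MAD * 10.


SMD = (FC - PWP) * d * MAD * 10
SMD = (0.3 - 0.11) * 52 * 0.53 * 10
SMD = 0.1900 * 52 * 0.53 * 10

52.3640 mm


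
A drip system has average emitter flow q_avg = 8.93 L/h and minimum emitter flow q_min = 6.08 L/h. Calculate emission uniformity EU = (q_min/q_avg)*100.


EU = (q_min/q_avg)*100 = (6.08/8.93)*100 = 68.0851%

68.0851 %


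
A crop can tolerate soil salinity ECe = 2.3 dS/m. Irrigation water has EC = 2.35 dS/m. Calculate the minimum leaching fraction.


LR = ECiw / (5*ECe - ECiw)
LR = 2.35 / (5*2.3 - 2.35)
LR = 2.35 / 9.1500

0.2568


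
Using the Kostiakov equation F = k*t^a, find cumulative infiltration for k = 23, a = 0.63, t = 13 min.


F = k * t^a = 23 * 13^0.63
F = 23 * 5.032506

115.7476 mm


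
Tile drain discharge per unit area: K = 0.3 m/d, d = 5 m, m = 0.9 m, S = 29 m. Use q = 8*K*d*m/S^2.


q = 8*K*d*m/S^2
q = 8*0.3*5*0.9/29^2
q = 10.8000 / 841

0.0128 m/d


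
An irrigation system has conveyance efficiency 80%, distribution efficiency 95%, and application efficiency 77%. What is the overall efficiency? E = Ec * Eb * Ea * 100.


Ec = 0.8, Eb = 0.95, Ea = 0.77
E = 0.8 * 0.95 * 0.77 * 100 = 58.5200%

58.5200 %


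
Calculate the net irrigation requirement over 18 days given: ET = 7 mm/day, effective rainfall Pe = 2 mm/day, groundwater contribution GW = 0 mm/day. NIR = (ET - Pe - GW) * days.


Daily deficit = ET - Pe - GW = 7 - 2 - 0 = 5 mm/day
NIR = 5 * 18 = 90 mm

90.0000 mm


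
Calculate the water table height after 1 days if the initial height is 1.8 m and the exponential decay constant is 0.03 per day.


m = m0 * exp(-k*t)
m = 1.8 * exp(-0.03 * 1)
m = 1.8 * exp(-0.0300)

1.7468 m


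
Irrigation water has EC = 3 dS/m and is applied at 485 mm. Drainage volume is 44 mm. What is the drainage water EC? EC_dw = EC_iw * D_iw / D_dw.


EC_dw = EC_iw * D_iw / D_dw
EC_dw = 3 * 485 / 44
EC_dw = 1455 / 44

33.0682 dS/m


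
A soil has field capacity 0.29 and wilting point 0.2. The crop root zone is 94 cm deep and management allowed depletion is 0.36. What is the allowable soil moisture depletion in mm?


SMD = (FC - PWP) * d * MAD * 10
SMD = (0.29 - 0.2) * 94 * 0.36 * 10
SMD = 0.0900 * 94 * 0.36 * 10

30.4560 mm


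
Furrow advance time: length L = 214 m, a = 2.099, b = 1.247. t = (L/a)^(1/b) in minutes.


t = (L/a)^(1/b)
t = (214/2.099)^(1/1.247)
t = 101.953311^(1/1.247)

40.7931 min


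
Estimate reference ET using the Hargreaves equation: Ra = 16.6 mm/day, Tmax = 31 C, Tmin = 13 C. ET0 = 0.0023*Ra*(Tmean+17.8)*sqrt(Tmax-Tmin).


Tmean = (Tmax + Tmin)/2 = (31 + 13)/2 = 22.0
ET0 = 0.0023 * 16.6 * (22.0 + 17.8) * sqrt(31 - 13)
ET0 = 0.0023 * 16.6 * 39.8 * 4.242641

6.4470 mm/day


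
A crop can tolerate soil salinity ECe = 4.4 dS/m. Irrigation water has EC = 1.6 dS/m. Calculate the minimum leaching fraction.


LR = ECiw / (5*ECe - ECiw)
LR = 1.6 / (5*4.4 - 1.6)
LR = 1.6 / 20.4000

0.0784


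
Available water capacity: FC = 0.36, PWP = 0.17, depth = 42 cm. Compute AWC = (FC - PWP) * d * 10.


AWC = (FC - PWP) * d * 10
AWC = (0.36 - 0.17) * 42 * 10
AWC = 0.1900 * 42 * 10

79.8000 mm


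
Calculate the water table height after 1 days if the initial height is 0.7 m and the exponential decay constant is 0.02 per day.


m = m0 * exp(-k*t)
m = 0.7 * exp(-0.02 * 1)
m = 0.7 * exp(-0.0200)

0.6861 m


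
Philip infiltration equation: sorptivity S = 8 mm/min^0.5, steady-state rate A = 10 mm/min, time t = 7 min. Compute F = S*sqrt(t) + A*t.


F = S*sqrt(t) + A*t
F = 8*sqrt(7) + 10*7
F = 8*2.645751 + 70

91.1660 mm


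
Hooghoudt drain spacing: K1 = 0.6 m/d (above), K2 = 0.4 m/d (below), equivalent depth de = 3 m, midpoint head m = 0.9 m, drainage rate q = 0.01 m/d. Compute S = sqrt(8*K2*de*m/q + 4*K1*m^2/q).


S^2 = 8*K2*de*m/q + 4*K1*m^2/q
S^2 = 8*0.4*3*0.9/0.01 + 4*0.6*0.9^2/0.01
S = sqrt(1058.4000)

32.5331 m


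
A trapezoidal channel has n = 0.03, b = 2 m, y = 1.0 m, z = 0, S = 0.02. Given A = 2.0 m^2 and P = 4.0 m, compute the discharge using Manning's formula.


R = A/P = 2.0/4.0 = 0.500000
Q = (1/0.03) * 2.0 * 0.500000^(2/3) * 0.02^0.5

5.9393 m^3/s


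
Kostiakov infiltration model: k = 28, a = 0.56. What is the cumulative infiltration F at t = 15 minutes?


F = k * t^a = 28 * 15^0.56
F = 28 * 4.556287

127.5760 mm


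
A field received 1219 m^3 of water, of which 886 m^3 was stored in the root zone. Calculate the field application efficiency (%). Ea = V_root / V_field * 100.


Ea = V_root / V_field * 100 = 886 / 1219 * 100 = 72.6825%

72.6825 %


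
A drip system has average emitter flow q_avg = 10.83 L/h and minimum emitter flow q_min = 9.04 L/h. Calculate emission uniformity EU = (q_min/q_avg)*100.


EU = (q_min/q_avg)*100 = (9.04/10.83)*100 = 83.4718%

83.4718 %


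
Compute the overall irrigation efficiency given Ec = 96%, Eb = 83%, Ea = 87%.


Ec = 0.96, Eb = 0.83, Ea = 0.87
E = 0.96 * 0.83 * 0.87 * 100 = 69.3216%

69.3216 %


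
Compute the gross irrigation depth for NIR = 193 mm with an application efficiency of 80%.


Ea = 80% = 0.8
GID = NIR / Ea = 193 / 0.8 = 241.2500 mm

241.2500 mm


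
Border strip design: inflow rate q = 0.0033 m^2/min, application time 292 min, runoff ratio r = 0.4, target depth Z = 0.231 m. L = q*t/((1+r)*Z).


L = q*t/((1+r)*Z)
L = 0.0033*292/((1+0.4)*0.231)
L = 0.9636/0.3234

2.9796 m


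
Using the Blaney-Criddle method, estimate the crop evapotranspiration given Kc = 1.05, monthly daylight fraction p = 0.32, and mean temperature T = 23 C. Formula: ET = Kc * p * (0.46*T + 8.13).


ET = Kc * p * (0.46*T + 8.13)
ET = 1.05 * 0.32 * (0.46*23 + 8.13)
ET = 1.05 * 0.32 * 18.7100

6.2866 mm/day


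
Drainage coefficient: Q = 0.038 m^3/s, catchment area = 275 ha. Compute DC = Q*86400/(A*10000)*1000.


DC = Q * 86400 / (A * 10000) * 1000
DC = 0.038 * 86400 / (275 * 10000) * 1000
DC = 3283200.0000 / 2750000

1.1939 mm/day


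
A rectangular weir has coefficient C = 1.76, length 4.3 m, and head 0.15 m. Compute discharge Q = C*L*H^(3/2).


Q = C * L * H^(3/2) = 1.76 * 4.3 * 0.15^1.5 = 1.76 * 4.3 * 0.058095

0.4397 m^3/s


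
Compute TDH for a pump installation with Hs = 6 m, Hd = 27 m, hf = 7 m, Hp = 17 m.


TDH = Hs + Hd + hf + Hp = 6 + 27 + 7 + 17 = 57

57 m


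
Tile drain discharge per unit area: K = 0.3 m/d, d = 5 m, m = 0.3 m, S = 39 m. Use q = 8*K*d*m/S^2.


q = 8*K*d*m/S^2
q = 8*0.3*5*0.3/39^2
q = 3.6000 / 1521

0.0024 m/d


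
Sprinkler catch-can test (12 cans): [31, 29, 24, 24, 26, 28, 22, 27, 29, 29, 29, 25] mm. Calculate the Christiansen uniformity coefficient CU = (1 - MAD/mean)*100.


mean = 26.916667 mm
MAD = 2.263889 mm
CU = (1 - 2.263889/26.916667)*100

91.5893 %


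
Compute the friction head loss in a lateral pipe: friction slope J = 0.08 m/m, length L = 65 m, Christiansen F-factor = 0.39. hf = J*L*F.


hf = J * L * F = 0.08 * 65 * 0.39 = 2.0280 m

2.0280 m


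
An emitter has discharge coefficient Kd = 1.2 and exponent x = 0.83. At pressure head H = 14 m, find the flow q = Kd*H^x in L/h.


q = Kd * H^x = 1.2 * 14^0.83 = 1.2 * 8.938945

10.7267 L/h


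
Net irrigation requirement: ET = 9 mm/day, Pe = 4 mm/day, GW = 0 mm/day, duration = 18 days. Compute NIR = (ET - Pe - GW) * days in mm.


Daily deficit = ET - Pe - GW = 9 - 4 - 0 = 5 mm/day
NIR = 5 * 18 = 90 mm

90.0000 mm


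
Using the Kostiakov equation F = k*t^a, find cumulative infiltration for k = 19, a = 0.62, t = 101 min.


F = k * t^a = 19 * 101^0.62
F = 19 * 17.485548

332.2254 mm


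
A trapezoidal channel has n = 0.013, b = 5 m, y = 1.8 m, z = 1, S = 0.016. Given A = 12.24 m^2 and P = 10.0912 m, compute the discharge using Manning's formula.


R = A/P = 12.24/10.0912 = 1.212938
Q = (1/0.013) * 12.24 * 1.212938^(2/3) * 0.016^0.5

135.4536 m^3/s


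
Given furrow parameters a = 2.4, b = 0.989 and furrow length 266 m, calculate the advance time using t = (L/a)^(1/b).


t = (L/a)^(1/b)
t = (266/2.4)^(1/0.989)
t = 110.833333^(1/0.989)

116.7917 min


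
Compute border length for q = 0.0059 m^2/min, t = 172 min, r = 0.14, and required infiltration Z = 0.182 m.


L = q*t/((1+r)*Z)
L = 0.0059*172/((1+0.14)*0.182)
L = 1.0148/0.20748

4.8911 m


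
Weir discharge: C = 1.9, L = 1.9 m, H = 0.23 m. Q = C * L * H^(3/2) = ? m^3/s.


Q = C * L * H^(3/2) = 1.9 * 1.9 * 0.23^1.5 = 1.9 * 1.9 * 0.110304

0.3982 m^3/s


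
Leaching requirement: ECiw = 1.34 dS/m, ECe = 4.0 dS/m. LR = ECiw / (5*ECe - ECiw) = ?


LR = ECiw / (5*ECe - ECiw)
LR = 1.34 / (5*4.0 - 1.34)
LR = 1.34 / 18.6600

0.0718


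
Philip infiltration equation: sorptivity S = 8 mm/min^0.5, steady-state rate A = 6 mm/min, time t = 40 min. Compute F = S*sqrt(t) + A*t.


F = S*sqrt(t) + A*t
F = 8*sqrt(40) + 6*40
F = 8*6.324555 + 240

290.5964 mm


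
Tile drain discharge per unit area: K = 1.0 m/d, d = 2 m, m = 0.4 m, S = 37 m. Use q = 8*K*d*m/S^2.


q = 8*K*d*m/S^2
q = 8*1.0*2*0.4/37^2
q = 6.4000 / 1369

0.0047 m/d


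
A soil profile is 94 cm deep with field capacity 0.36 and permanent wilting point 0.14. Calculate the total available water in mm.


AWC = (FC - PWP) * d * 10
AWC = (0.36 - 0.14) * 94 * 10
AWC = 0.2200 * 94 * 10

206.8000 mm


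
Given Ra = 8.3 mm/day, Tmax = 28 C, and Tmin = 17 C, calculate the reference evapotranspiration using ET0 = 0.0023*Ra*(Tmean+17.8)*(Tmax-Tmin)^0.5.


Tmean = (Tmax + Tmin)/2 = (28 + 17)/2 = 22.5
ET0 = 0.0023 * 8.3 * (22.5 + 17.8) * sqrt(28 - 17)
ET0 = 0.0023 * 8.3 * 40.3 * 3.316625

2.5516 mm/day


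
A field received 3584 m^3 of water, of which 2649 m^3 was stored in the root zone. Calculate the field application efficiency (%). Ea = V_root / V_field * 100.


Ea = V_root / V_field * 100 = 2649 / 3584 * 100 = 73.9118%

73.9118 %


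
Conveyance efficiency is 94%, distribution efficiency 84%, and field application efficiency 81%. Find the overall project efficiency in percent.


Ec = 0.94, Eb = 0.84, Ea = 0.81
E = 0.94 * 0.84 * 0.81 * 100 = 63.9576%

63.9576 %


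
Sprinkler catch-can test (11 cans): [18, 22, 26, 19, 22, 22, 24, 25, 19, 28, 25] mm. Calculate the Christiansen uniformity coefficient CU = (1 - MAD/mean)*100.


mean = 22.727273 mm
MAD = 2.611570 mm
CU = (1 - 2.611570/22.727273)*100

88.5091 %


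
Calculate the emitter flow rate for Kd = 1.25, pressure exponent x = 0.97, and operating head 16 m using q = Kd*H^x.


q = Kd * H^x = 1.25 * 16^0.97 = 1.25 * 14.723002

18.4038 L/h


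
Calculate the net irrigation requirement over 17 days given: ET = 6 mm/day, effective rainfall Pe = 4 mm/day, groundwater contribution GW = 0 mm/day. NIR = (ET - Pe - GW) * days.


Daily deficit = ET - Pe - GW = 6 - 4 - 0 = 2 mm/day
NIR = 2 * 17 = 34 mm

34.0000 mm


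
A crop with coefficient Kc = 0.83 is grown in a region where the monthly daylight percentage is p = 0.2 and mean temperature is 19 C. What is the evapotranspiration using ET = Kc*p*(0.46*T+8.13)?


ET = Kc * p * (0.46*T + 8.13)
ET = 0.83 * 0.2 * (0.46*19 + 8.13)
ET = 0.83 * 0.2 * 16.8700

2.8004 mm/day


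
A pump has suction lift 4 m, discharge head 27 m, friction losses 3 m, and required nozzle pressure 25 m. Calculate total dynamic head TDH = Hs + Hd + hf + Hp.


TDH = Hs + Hd + hf + Hp = 4 + 27 + 3 + 25 = 59

59 m


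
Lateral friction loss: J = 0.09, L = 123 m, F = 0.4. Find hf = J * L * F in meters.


hf = J * L * F = 0.09 * 123 * 0.4 = 4.4280 m

4.4280 m


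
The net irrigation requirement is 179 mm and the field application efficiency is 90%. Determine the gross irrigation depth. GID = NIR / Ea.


Ea = 90% = 0.9
GID = NIR / Ea = 179 / 0.9 = 198.8889 mm

198.8889 mm


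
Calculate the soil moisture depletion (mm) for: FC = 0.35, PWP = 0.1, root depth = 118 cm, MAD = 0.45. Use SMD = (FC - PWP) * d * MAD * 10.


SMD = (FC - PWP) * d * MAD * 10
SMD = (0.35 - 0.1) * 118 * 0.45 * 10
SMD = 0.2500 * 118 * 0.45 * 10

132.7500 mm


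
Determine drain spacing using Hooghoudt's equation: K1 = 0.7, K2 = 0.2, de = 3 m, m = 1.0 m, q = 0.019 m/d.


S^2 = 8*K2*de*m/q + 4*K1*m^2/q
S^2 = 8*0.2*3*1.0/0.019 + 4*0.7*1.0^2/0.019
S = sqrt(400.0000)

20.0000 m


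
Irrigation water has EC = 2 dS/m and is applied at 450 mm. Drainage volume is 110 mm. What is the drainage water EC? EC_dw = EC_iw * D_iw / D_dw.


EC_dw = EC_iw * D_iw / D_dw
EC_dw = 2 * 450 / 110
EC_dw = 900 / 110

8.1818 dS/m


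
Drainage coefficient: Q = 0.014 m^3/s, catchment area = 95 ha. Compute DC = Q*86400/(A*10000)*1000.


DC = Q * 86400 / (A * 10000) * 1000
DC = 0.014 * 86400 / (95 * 10000) * 1000
DC = 1209600.0000 / 950000

1.2733 mm/day


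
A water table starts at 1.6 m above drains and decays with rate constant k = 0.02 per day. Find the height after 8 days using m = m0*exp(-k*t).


m = m0 * exp(-k*t)
m = 1.6 * exp(-0.02 * 8)
m = 1.6 * exp(-0.1600)

1.3634 m


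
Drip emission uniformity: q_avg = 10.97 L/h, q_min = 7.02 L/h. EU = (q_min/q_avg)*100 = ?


EU = (q_min/q_avg)*100 = (7.02/10.97)*100 = 63.9927%

63.9927 %
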